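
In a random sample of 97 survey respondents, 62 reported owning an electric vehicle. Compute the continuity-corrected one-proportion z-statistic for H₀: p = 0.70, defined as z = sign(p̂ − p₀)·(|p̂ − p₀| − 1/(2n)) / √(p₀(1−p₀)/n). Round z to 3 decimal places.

z = -1.196

p̂ = 62/97 = 0.63918. p̂ − p₀ = -0.060825.
1/(2n) = 0.005155.
Corrected numerator: |-0.060825| − 0.005155 = 0.055670.
SE₀ = √(0.70·0.30/97) = 0.046529.
z = −0.055670/0.046529 = -1.196.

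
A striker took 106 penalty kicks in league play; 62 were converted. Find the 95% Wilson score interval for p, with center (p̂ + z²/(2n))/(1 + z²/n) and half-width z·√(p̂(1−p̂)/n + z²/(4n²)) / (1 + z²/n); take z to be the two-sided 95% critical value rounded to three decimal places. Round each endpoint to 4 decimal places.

(0.4897, 0.6741)

Here p̂ = 62/106 = 0.58491 and z = 1.960 (z² = 3.841600).
Denominator 1 + z²/n = 1 + 3.841600/106 = 1.036242.
Center = (0.58491 + 0.018121)/1.036242 = 0.58194.
Radicand: p̂(1−p̂)/n + z²/(4n²) = 0.002290481 + 0.000085475 = 0.002375956.
Half-width = z·√(radicand)/denom = 1.960·0.048744/1.036242 = 0.09220.
CI: 0.58194 ± 0.09220 = (0.4897, 0.6741).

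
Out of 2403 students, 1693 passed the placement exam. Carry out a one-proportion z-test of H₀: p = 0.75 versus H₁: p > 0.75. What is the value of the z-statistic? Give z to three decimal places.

z = -5.147

The sample proportion is 1693/2403 = 0.70454.
Under H₀, SE = √(p₀(1−p₀)/n) = √(0.75·0.25/2403) = √0.000078027 = 0.008833.
z = (p̂ − p₀)/SE = (0.70454 − 0.75)/0.008833 = -5.147.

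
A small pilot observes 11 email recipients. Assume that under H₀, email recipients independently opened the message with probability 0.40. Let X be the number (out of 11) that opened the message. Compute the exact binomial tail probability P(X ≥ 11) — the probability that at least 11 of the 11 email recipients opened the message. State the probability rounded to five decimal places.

P = 0.00004

X ~ Binomial(n=11, p=0.40).
P(X ≥ 11) = C(11,11)·0.40^11·0.60^0.
= 0.000042 = 0.00004.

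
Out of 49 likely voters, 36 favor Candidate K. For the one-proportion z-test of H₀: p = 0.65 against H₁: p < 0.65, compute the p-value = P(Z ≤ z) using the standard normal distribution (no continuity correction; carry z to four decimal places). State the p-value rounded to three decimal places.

p-value = 0.893

p̂ = 36/49 = 0.73469.
Under H₀, SE = √(p₀(1−p₀)/n) = √(0.65·0.35/49) = √0.004642857 = 0.068139.
z = (p̂ − p₀)/SE = (36/49 − 0.65)/0.068139 ≈ 1.2430.
From the standard normal, P(Z ≤ z) = 0.893.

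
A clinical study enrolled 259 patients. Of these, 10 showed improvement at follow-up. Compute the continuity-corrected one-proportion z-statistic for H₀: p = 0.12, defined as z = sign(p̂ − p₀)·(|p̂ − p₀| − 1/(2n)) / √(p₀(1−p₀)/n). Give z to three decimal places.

Sample proportion p̂ = 10/259 = 0.03861. p̂ − p₀ = -0.081390.
1/(2n) = 0.001931.
Corrected numerator: |-0.081390| − 0.001931 = 0.079459.
Under H₀, SE = √(p₀(1−p₀)/n) = √(0.12·0.88/259) = √0.000407722 = 0.020192.
z = (−)0.079459/0.020192 = -3.935.

z = -3.935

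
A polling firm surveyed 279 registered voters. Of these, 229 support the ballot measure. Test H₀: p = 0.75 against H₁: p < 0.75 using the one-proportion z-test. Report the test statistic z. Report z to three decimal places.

z = 2.731

p̂ = 229/279 = 0.82079.
Null standard error: √(0.75·0.25/279) = √0.000672043 = 0.025924.
Test statistic: z = 0.07079/0.025924 = 2.731.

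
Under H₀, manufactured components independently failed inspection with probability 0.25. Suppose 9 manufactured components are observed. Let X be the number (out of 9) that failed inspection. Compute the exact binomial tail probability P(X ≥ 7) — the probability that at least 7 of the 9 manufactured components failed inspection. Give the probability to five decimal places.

X ~ Binomial(n=9, p=0.25).
P(X ≥ 7) = C(9,7)·0.25^7·0.75^2 + C(9,8)·0.25^8·0.75^1 + C(9,9)·0.25^9·0.75^0.
= 0.001236 + 0.000103 + 0.000004 = 0.00134.

P = 0.00134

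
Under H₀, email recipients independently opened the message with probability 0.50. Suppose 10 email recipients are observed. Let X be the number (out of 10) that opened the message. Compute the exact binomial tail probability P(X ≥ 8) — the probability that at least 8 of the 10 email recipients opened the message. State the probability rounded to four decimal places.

P = 0.0547

X is binomial with n = 10 and p = 0.50.
P(X ≥ 8) = C(10,8)·0.50^8·0.50^2 + C(10,9)·0.50^9·0.50^1 + C(10,10)·0.50^10·0.50^0.
= 0.043945 + 0.009766 + 0.000977 = 0.0547.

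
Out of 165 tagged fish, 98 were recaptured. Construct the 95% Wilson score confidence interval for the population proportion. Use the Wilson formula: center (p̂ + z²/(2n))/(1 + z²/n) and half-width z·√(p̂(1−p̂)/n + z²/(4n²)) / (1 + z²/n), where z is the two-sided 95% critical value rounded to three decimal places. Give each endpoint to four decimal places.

(0.5177, 0.6659)

p̂ = 98/165 = 0.59394; z = 1.960, so z² = 3.841600.
Denominator 1 + z²/n = 1 + 3.841600/165 = 1.023282.
Adjusted center: (0.59394 + z²/(2n))/1.023282 = 0.59180.
Radicand: p̂(1−p̂)/n + z²/(4n²) = 0.001461669 + 0.000035276 = 0.001496945.
Half-width = z·√(radicand)/denom = 1.960·0.038690/1.023282 = 0.07411.
Interval: 0.59180 ± 0.07411 → (0.5177, 0.6659).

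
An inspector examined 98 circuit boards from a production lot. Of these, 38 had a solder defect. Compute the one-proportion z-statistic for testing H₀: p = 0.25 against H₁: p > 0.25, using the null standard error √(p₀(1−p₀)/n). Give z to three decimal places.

z = 3.149

Sample proportion p̂ = 38/98 = 0.38776.
Null standard error: √(0.25·0.75/98) = √0.001913265 = 0.043741.
z = (p̂ − p₀)/SE = (0.38776 − 0.25)/0.043741 = 3.149.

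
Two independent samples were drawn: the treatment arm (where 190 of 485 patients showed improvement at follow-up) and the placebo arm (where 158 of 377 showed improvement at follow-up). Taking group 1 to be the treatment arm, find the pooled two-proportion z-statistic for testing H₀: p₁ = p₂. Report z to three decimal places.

z = -0.812

p̂₁ = 190/485 = 0.39175, p̂₂ = 158/377 = 0.41910.
Pooled p̂ = (190+158)/(485+377) = 348/862 = 0.40371.
Pooled SE = √[0.2407287·0.00471438] ≈ 0.033688.
z = -0.02735/0.033688 = -0.812.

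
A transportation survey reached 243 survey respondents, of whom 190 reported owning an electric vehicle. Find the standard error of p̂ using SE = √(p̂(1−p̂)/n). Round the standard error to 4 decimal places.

SE = 0.0265

p̂ = 190/243 = 0.78189.
p̂(1−p̂) = 0.78189·0.21811 = 0.170538.
SE = √(0.170538/243) = 0.0265.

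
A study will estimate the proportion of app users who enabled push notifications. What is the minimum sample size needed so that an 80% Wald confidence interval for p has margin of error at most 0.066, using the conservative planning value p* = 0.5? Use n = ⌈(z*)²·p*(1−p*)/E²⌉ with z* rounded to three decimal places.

The 80% critical value is z* = 1.282.
p*(1−p*) = 0.50·0.50 = 0.2500.
(z*)²·p*(1−p*)/E² = 1.643524·0.2500/0.004356 = 94.325.
Rounding up, n = 95.

n = 95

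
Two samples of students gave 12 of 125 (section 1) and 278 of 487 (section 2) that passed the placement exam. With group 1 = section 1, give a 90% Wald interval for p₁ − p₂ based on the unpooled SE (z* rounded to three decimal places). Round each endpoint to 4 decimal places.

(-0.5318, -0.4179)

p̂₁ = 0.09600, p̂₂ = 0.57084, so the observed difference is -0.47484.
SE = √(0.000694272 + 0.000503042) = √0.001197314 = 0.034602.
The 90% critical value is z* = 1.645. Margin = 1.645·0.034602 = 0.05692.
So the interval runs from -0.5318 to -0.4179.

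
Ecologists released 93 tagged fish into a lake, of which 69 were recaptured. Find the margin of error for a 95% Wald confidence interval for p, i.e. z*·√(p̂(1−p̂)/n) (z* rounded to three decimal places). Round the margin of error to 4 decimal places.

With x = 69 successes in n = 93, p̂ = 0.74194.
SE = √(p̂(1−p̂)/n) = √(0.191467/93) = 0.045374.
The 95% critical value is z* = 1.960.
So ME = 0.0889.

ME = 0.0889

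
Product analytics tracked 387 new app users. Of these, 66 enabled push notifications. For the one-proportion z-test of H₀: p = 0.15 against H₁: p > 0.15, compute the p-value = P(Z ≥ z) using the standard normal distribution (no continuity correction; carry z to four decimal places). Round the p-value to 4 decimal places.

The sample proportion is 66/387 = 0.17054.
SE₀ = √(0.15·0.85/387) = 0.018151.
z = (p̂ − p₀)/SE = (66/387 − 0.15)/0.018151 ≈ 1.1318.
From the standard normal, P(Z ≥ z) = 0.1289.

p-value = 0.1289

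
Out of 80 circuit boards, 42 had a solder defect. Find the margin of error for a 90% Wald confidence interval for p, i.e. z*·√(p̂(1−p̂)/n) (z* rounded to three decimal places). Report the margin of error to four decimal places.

The sample proportion is 42/80 = 0.52500.
Standard error of p̂: √(0.249375/80) = √0.003117187 = 0.055832.
For 90% confidence, z* = 1.645.
ME = 1.645·0.055832 = 0.0918.

ME = 0.0918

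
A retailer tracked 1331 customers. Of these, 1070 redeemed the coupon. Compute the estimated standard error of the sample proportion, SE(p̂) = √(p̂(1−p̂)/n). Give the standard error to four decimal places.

SE = 0.0109

The sample proportion is 1070/1331 = 0.80391.
p̂(1−p̂) = 0.80391·0.19609 = 0.157639.
Dividing by n and taking the root: √0.000118437 = 0.0109.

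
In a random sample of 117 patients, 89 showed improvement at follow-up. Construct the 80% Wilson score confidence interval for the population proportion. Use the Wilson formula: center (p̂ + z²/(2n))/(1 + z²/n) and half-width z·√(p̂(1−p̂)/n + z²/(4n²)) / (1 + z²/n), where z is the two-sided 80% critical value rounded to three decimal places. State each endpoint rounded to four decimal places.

Here p̂ = 89/117 = 0.76068 and z = 1.282 (z² = 1.643524).
Denominator 1 + z²/n = 1 + 1.643524/117 = 1.014047.
Adjusted center: (0.76068 + z²/(2n))/1.014047 = 0.75707.
Radicand: p̂(1−p̂)/n + z²/(4n²) = 0.001555931 + 0.000030015 = 0.001585946.
Half-width = 1.282·√0.001585946/1.014047 = 0.05035.
CI: 0.75707 ± 0.05035 = (0.7067, 0.8074).

(0.7067, 0.8074)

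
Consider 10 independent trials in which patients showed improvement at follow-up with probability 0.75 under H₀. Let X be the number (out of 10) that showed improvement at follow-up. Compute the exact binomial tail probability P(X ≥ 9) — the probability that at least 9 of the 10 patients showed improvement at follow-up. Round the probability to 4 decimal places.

X ~ Binomial(n=10, p=0.75).
P(X ≥ 9) = C(10,9)·0.75^9·0.25^1 + C(10,10)·0.75^10·0.25^0.
= 0.187712 + 0.056314 = 0.2440.

P = 0.2440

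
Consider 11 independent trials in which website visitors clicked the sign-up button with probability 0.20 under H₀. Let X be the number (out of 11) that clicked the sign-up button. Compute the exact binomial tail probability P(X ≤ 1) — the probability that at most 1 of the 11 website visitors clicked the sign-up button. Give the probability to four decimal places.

P = 0.3221

X ~ Binomial(n=11, p=0.20).
P(X ≤ 1) = C(11,0)·0.20^0·0.80^11 + C(11,1)·0.20^1·0.80^10.
= 0.085899 + 0.236223 = 0.3221.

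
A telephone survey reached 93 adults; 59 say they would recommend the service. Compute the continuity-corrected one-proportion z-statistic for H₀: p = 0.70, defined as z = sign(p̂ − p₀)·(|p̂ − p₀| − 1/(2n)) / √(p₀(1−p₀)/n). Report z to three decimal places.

z = -1.267

Sample proportion p̂ = 59/93 = 0.63441. p̂ − p₀ = -0.065591.
Continuity correction 1/(2n) = 1/186 = 0.005376.
Corrected numerator: |-0.065591| − 0.005376 = 0.060215.
Null standard error: √(0.70·0.30/93) = √0.002258065 = 0.047519.
z = (−)0.060215/0.047519 = -1.267.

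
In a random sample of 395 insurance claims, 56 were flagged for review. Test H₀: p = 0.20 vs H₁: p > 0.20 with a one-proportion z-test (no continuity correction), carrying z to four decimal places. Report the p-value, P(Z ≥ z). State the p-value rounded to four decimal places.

p-value = 0.9981

p̂ = 56/395 = 0.14177.
SE₀ = √(0.20·0.80/395) = 0.020126.
z = (p̂ − p₀)/SE = (56/395 − 0.20)/0.020126 ≈ -2.8931.
p-value = P(Z ≥ z) with z = -2.8931 → 0.9981.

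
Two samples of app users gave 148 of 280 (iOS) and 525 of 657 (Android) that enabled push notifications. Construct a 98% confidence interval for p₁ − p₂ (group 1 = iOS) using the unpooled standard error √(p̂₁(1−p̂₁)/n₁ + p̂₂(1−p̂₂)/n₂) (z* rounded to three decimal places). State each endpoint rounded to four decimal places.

p̂₁ = 0.52857, p̂₂ = 0.79909, so the observed difference is -0.27052.
SE = √(0.000889942 + 0.000244364) = √0.001134306 = 0.033679.
z* = 2.326 at the 98% level. Margin of error = 0.07834.
Interval: -0.27052 ± 0.07834 → (-0.3489, -0.1922).

(-0.3489, -0.1922)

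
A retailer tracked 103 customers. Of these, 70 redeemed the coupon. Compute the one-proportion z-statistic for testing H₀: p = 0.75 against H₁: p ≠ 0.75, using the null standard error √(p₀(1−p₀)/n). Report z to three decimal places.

z = -1.650

The sample proportion is 70/103 = 0.67961.
SE₀ = √(0.75·0.25/103) = 0.042666.
Test statistic: z = -0.07039/0.042666 = -1.650.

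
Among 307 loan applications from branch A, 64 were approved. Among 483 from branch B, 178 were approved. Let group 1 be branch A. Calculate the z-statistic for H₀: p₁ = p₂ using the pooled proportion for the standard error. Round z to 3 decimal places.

p̂₁ = 64/307 = 0.20847, p̂₂ = 178/483 = 0.36853.
Pooled p̂ = (64+178)/(307+483) = 242/790 = 0.30633.
SE = √[p̂(1−p̂)(1/n₁+1/n₂)] = √[0.30633·0.69367·(1/307+1/483)] ≈ 0.033647.
z = (p̂₁ − p̂₂)/SE = (0.20847 − 0.36853)/0.033647 = -0.16006/0.033647 = -4.757.

z = -4.757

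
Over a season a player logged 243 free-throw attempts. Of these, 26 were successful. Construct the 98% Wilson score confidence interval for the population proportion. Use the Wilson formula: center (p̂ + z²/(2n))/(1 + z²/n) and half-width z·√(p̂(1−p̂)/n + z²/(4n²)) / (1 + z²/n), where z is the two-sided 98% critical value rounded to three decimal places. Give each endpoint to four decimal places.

(0.0691, 0.1620)

Here p̂ = 26/243 = 0.10700 and z = 2.326 (z² = 5.410276).
1 + z²/n = 1.022265.
Adjusted center: (0.10700 + z²/(2n))/1.022265 = 0.11556.
Radicand: p̂(1−p̂)/n + z²/(4n²) = 0.000393201 + 0.000022906 = 0.000416107.
Half-width = 2.326·√0.000416107/1.022265 = 0.04641.
Interval: 0.11556 ± 0.04641 → (0.0691, 0.1620).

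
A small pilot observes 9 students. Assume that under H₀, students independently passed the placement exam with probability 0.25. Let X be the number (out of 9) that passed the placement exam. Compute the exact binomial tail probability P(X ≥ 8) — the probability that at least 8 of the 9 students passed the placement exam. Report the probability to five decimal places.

X is binomial with n = 9 and p = 0.25.
P(X ≥ 8) = C(9,8)·0.25^8·0.75^1 + C(9,9)·0.25^9·0.75^0.
= 0.000103 + 0.000004 = 0.00011.

P = 0.00011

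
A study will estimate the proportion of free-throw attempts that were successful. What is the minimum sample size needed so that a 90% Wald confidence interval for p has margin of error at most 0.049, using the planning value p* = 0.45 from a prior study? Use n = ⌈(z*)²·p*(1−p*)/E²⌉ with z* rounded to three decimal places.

The 90% critical value is z* = 1.645.
p*(1−p*) = 0.2475.
Required n before rounding: 2.706025 × 0.2475 / 0.049² = 278.943.
⌈278.943⌉ = 279.

n = 279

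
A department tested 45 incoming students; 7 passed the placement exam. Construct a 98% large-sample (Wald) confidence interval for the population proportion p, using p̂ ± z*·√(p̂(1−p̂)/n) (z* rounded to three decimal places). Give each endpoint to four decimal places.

p̂ = 7/45 = 0.15556.
SE(p̂) = √(0.15556·0.84444/45) = 0.054028.
The 98% critical value is z* = 2.326.
Margin of error: 2.326 × 0.054028 = 0.12567.
CI: 0.15556 ± 0.12567 = (0.0299, 0.2812).

(0.0299, 0.2812)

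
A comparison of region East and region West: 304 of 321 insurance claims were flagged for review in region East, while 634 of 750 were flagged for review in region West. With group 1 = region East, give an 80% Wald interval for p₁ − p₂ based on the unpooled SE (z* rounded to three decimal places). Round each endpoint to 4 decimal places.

(0.0784, 0.1250)

p̂₁ = 0.94704, p̂₂ = 0.84533, so the observed difference is 0.10171.
Unpooled SE = √(p̂₁(1−p̂₁)/n₁ + p̂₂(1−p̂₂)/n₂) = √(0.000156245 + 0.000174327) = 0.018182.
For 80% confidence, z* = 1.282. Margin of error = 0.02331.
So the interval runs from 0.0784 to 0.1250.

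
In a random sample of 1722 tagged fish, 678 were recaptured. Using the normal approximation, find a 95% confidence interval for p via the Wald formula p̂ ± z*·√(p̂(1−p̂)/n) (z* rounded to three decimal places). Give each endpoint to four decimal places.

(0.3707, 0.4168)

The sample proportion is 678/1722 = 0.39373.
Standard error of p̂: √(0.238706/1722) = √0.000138622 = 0.011774.
The 95% critical value is z* = 1.960.
Margin of error: 1.960 × 0.011774 = 0.02308.
CI: 0.39373 ± 0.02308 = (0.3707, 0.4168).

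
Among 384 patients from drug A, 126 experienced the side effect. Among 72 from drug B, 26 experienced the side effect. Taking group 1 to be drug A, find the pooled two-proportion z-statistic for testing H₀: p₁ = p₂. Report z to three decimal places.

z = -0.545

Sample proportions: p̂₁ = 126/384 = 0.32812 and p̂₂ = 26/72 = 0.36111.
Pooled p̂ = (126+26)/(384+72) = 152/456 = 0.33333.
Pooled SE = √[0.2222222·0.01649306] ≈ 0.060540.
z = (p̂₁ − p̂₂)/SE = (0.32812 − 0.36111)/0.060540 = -0.03299/0.060540 = -0.545.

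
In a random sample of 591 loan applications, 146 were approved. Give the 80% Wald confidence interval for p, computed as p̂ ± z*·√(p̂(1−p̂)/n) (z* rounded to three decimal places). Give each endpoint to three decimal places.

With x = 146 successes in n = 591, p̂ = 0.24704.
SE(p̂) = √(0.24704·0.75296/591) = 0.017741.
For 80% confidence, z* = 1.282.
Margin of error: 1.282 × 0.017741 = 0.02274.
CI: 0.24704 ± 0.02274 = (0.224, 0.270).

(0.224, 0.270)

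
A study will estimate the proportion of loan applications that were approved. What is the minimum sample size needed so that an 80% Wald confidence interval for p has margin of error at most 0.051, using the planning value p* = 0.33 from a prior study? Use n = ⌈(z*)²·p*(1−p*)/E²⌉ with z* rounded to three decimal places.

n = 140

The 80% critical value is z* = 1.282.
p*(1−p*) = 0.2211.
(z*)²·p*(1−p*)/E² = 1.643524·0.2211/0.002601 = 139.709.
Rounding up, n = 140.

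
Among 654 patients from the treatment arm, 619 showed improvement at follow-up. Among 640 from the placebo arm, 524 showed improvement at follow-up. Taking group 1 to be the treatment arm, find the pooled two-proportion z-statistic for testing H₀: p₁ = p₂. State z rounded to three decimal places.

p̂₁ = 619/654 = 0.94648, p̂₂ = 524/640 = 0.81875.
Pooling: p̂ = 1143/1294 = 0.88331.
SE = √[p̂(1−p̂)(1/n₁+1/n₂)] = √[0.88331·0.11669·(1/654+1/640)] ≈ 0.017851.
z = (p̂₁ − p̂₂)/SE = (0.94648 − 0.81875)/0.017851 = 0.12773/0.017851 = 7.155.

z = 7.155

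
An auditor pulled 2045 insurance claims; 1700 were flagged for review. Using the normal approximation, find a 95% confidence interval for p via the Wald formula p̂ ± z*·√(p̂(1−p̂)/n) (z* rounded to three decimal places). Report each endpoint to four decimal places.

(0.8151, 0.8475)

Sample proportion p̂ = 1700/2045 = 0.83130.
SE = √(p̂(1−p̂)/n) = √(0.140243/2045) = 0.008281.
z* = 1.960 at the 95% level.
Margin of error: 1.960 × 0.008281 = 0.01623.
CI: 0.83130 ± 0.01623 = (0.8151, 0.8475).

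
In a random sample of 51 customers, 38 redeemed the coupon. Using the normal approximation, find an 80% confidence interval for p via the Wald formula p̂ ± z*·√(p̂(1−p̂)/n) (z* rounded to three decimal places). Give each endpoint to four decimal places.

With x = 38 successes in n = 51, p̂ = 0.74510.
Standard error of p̂: √(0.189927/51) = √0.003724058 = 0.061025.
For 80% confidence, z* = 1.282.
Margin = 1.282·0.061025 = 0.07823.
Interval: 0.74510 ± 0.07823 → (0.6669, 0.8233).

(0.6669, 0.8233)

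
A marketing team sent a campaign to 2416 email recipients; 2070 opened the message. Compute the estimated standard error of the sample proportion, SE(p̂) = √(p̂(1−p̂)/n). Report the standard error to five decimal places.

The sample proportion is 2070/2416 = 0.85679.
p̂(1−p̂) = 0.122701.
SE = √(0.122701/2416) = √0.000050787 = 0.00713.

SE = 0.00713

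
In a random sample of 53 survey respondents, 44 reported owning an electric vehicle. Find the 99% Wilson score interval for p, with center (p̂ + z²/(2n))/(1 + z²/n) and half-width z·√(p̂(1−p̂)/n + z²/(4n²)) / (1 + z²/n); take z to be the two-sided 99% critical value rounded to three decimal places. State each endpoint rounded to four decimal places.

(0.6629, 0.9240)

p̂ = 44/53 = 0.83019; z = 2.576, so z² = 6.635776.
1 + z²/n = 1.125203.
Adjusted center: (0.83019 + z²/(2n))/1.125203 = 0.79345.
Radicand: p̂(1−p̂)/n + z²/(4n²) = 0.002659914 + 0.000590582 = 0.003250496.
Half-width = z·√(radicand)/denom = 2.576·0.057013/1.125203 = 0.13052.
CI: 0.79345 ± 0.13052 = (0.6629, 0.9240).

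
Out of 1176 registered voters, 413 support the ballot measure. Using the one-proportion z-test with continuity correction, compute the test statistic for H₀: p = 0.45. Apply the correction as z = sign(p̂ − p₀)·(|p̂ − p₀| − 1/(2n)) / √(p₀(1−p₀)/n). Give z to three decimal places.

z = -6.782

p̂ = 413/1176 = 0.35119. p̂ − p₀ = -0.098810.
1/(2n) = 0.000425.
Corrected numerator: |-0.098810| − 0.000425 = 0.098385.
Null standard error: √(0.45·0.55/1176) = √0.000210459 = 0.014507.
z = (−)0.098385/0.014507 = -6.782.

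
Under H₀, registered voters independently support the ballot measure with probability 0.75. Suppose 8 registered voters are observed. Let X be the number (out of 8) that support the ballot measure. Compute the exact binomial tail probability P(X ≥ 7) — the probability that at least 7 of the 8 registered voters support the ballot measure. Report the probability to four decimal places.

P = 0.3671

X is binomial with n = 8 and p = 0.75.
P(X ≥ 7) = C(8,7)·0.75^7·0.25^1 + C(8,8)·0.75^8·0.25^0.
= 0.266968 + 0.100113 = 0.3671.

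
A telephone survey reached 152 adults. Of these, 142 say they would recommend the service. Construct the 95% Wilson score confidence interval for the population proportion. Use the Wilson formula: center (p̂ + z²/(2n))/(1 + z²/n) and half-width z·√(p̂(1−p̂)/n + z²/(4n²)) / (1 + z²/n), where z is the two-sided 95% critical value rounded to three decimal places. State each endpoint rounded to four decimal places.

Here p̂ = 142/152 = 0.93421 and z = 1.960 (z² = 3.841600).
1 + z²/n = 1.025274.
Adjusted center: (0.93421 + z²/(2n))/1.025274 = 0.92351.
Radicand: p̂(1−p̂)/n + z²/(4n²) = 0.000404350 + 0.000041569 = 0.000445919.
Half-width = z·√(radicand)/denom = 1.960·0.021117/1.025274 = 0.04037.
CI: 0.92351 ± 0.04037 = (0.8831, 0.9639).

(0.8831, 0.9639)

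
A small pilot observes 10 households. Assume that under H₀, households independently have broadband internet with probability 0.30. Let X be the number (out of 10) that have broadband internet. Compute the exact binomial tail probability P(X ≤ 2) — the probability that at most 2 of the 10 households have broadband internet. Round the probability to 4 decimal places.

X is binomial with n = 10 and p = 0.30.
P(X ≤ 2) = C(10,0)·0.30^0·0.70^10 + C(10,1)·0.30^1·0.70^9 + C(10,2)·0.30^2·0.70^8.
= 0.028248 + 0.121061 + 0.233474 = 0.3828.

P = 0.3828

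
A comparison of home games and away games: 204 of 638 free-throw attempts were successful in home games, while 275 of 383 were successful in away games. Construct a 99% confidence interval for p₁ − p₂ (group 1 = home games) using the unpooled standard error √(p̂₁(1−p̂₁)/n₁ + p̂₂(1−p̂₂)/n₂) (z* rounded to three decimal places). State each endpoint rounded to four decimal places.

p̂₁ = 204/638 = 0.31975, p̂₂ = 275/383 = 0.71802; p̂₁ − p̂₂ = -0.39827.
SE = √(0.000340924 + 0.000528640) = √0.000869564 = 0.029488.
For 99% confidence, z* = 2.576. Margin = 2.576·0.029488 = 0.07596.
Interval: -0.39827 ± 0.07596 → (-0.4742, -0.3223).

(-0.4742, -0.3223)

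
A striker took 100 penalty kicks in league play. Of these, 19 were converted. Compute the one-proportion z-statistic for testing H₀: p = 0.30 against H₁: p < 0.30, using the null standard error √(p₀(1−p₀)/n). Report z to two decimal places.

z = -2.40

p̂ = 19/100 = 0.19000.
Under H₀, SE = √(p₀(1−p₀)/n) = √(0.30·0.70/100) = √0.002100000 = 0.045826.
Test statistic: z = -0.11000/0.045826 = -2.40.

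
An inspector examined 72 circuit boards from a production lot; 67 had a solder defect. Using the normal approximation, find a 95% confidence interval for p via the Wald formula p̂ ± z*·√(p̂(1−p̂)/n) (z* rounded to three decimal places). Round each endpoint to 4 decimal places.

With x = 67 successes in n = 72, p̂ = 0.93056.
Standard error of p̂: √(0.064622/72) = √0.000897527 = 0.029959.
z* = 1.960 at the 95% level.
Margin = 1.960·0.029959 = 0.05872.
Interval: 0.93056 ± 0.05872 → (0.8718, 0.9893).

(0.8718, 0.9893)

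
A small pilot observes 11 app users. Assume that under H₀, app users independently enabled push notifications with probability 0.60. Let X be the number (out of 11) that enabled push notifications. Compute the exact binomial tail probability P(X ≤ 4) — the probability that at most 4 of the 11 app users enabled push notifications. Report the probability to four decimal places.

X ~ Binomial(n=11, p=0.60).
P(X ≤ 4) = Σ_{j=0}^{4} C(11,j)·0.60^j·0.40^{11−j}.
= 0.000042 + 0.000692 + 0.005190 + 0.023357 + 0.070071 = 0.0994.

P = 0.0994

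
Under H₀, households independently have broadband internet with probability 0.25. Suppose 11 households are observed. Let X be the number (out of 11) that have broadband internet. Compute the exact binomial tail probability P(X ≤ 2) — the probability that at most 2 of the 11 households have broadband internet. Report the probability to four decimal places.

X ~ Binomial(n=11, p=0.25).
P(X ≤ 2) = C(11,0)·0.25^0·0.75^11 + C(11,1)·0.25^1·0.75^10 + C(11,2)·0.25^2·0.75^9.
= 0.042235 + 0.154862 + 0.258104 = 0.4552.

P = 0.4552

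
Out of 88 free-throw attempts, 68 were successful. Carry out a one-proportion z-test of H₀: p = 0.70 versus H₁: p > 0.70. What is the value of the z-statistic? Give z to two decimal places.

p̂ = 68/88 = 0.77273.
Null standard error: √(0.70·0.30/88) = √0.002386364 = 0.048850.
z = (0.77273 − 0.70)/0.048850 = 0.07273/0.048850 = 1.49.

z = 1.49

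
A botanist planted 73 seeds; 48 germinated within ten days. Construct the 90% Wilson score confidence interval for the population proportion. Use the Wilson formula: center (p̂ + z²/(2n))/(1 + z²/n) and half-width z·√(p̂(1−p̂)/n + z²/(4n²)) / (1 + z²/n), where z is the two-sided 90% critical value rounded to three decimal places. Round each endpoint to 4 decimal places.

p̂ = 48/73 = 0.65753; z = 1.645, so z² = 2.706025.
Denominator 1 + z²/n = 1 + 2.706025/73 = 1.037069.
Center = (0.65753 + 0.018534)/1.037069 = 0.65190.
Radicand: p̂(1−p̂)/n + z²/(4n²) = 0.003084698 + 0.000126948 = 0.003211646.
Half-width = 1.645·√0.003211646/1.037069 = 0.08989.
So the interval runs from 0.5620 to 0.7418.

(0.5620, 0.7418)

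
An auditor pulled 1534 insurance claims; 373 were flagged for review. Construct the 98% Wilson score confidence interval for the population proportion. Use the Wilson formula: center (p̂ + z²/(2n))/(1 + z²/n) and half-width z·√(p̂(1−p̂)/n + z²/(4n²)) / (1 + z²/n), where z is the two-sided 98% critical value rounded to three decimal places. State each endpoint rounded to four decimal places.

p̂ = 373/1534 = 0.24316; z = 2.326, so z² = 5.410276.
Denominator 1 + z²/n = 1 + 5.410276/1534 = 1.003527.
Adjusted center: (0.24316 + z²/(2n))/1.003527 = 0.24406.
Radicand: p̂(1−p̂)/n + z²/(4n²) = 0.000119968 + 0.000000575 = 0.000120543.
Half-width = z·√(radicand)/denom = 2.326·0.010979/1.003527 = 0.02545.
Interval: 0.24406 ± 0.02545 → (0.2186, 0.2695).

(0.2186, 0.2695)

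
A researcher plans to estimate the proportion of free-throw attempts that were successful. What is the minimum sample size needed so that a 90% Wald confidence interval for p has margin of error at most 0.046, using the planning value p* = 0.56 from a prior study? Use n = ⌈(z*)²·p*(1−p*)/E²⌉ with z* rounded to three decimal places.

The 90% critical value is z* = 1.645.
p*(1−p*) = 0.2464.
(z*)²·p*(1−p*)/E² = 2.706025·0.2464/0.002116 = 315.106.
⌈315.106⌉ = 316.

n = 316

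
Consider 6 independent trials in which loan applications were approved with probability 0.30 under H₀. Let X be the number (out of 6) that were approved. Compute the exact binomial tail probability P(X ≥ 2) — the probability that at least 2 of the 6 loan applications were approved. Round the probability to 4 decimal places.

X ~ Binomial(n=6, p=0.30).
P(X ≥ 2) = Σ_{j=2}^{6} C(6,j)·0.30^j·0.70^{6−j}.
= 0.324135 + 0.185220 + 0.059535 + 0.010206 + 0.000729 = 0.5798.

P = 0.5798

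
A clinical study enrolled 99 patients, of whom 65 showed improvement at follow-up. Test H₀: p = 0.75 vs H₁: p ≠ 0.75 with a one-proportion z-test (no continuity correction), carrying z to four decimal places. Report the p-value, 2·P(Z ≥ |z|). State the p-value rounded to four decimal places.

p-value = 0.0318

p̂ = 65/99 = 0.65657.
Under H₀, SE = √(p₀(1−p₀)/n) = √(0.75·0.25/99) = √0.001893939 = 0.043519.
z = (p̂ − p₀)/SE = (65/99 − 0.75)/0.043519 ≈ -2.1470.
From the standard normal, 2·P(Z ≥ |z|) = 0.0318.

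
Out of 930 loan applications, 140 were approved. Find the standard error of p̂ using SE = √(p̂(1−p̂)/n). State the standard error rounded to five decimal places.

Sample proportion p̂ = 140/930 = 0.15054.
p̂(1−p̂) = 0.15054·0.84946 = 0.127878.
Dividing by n and taking the root: √0.000137503 = 0.01173.

SE = 0.01173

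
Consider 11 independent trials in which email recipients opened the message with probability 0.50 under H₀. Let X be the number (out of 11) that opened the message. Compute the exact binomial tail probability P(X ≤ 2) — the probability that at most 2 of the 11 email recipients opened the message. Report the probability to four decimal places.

X is binomial with n = 11 and p = 0.50.
P(X ≤ 2) = C(11,0)·0.50^0·0.50^11 + C(11,1)·0.50^1·0.50^10 + C(11,2)·0.50^2·0.50^9.
= 0.000488 + 0.005371 + 0.026855 = 0.0327.

P = 0.0327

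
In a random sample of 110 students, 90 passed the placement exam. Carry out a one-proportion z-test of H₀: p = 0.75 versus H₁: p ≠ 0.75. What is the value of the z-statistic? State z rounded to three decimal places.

z = 1.651

With x = 90 successes in n = 110, p̂ = 0.81818.
Null standard error: √(0.75·0.25/110) = √0.001704545 = 0.041286.
z = (p̂ − p₀)/SE = (0.81818 − 0.75)/0.041286 = 1.651.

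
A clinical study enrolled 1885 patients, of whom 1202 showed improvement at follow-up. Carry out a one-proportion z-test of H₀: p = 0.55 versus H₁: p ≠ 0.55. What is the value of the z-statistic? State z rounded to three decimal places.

z = 7.651

The sample proportion is 1202/1885 = 0.63767.
Null standard error: √(0.55·0.45/1885) = √0.000131300 = 0.011459.
Test statistic: z = 0.08767/0.011459 = 7.651.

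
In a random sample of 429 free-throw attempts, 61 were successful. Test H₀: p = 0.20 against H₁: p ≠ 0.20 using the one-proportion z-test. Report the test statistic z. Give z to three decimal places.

z = -2.993

Sample proportion p̂ = 61/429 = 0.14219.
SE₀ = √(0.20·0.80/429) = 0.019312.
Test statistic: z = -0.05781/0.019312 = -2.993.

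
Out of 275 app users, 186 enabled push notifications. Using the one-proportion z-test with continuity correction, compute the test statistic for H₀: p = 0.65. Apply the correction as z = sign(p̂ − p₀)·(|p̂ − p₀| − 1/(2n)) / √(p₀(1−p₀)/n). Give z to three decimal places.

z = 0.853

With x = 186 successes in n = 275, p̂ = 0.67636. p̂ − p₀ = 0.026364.
1/(2n) = 0.001818.
Corrected numerator: |0.026364| − 0.001818 = 0.024546.
SE₀ = √(0.65·0.35/275) = 0.028762.
z = +0.024546/0.028762 = 0.853.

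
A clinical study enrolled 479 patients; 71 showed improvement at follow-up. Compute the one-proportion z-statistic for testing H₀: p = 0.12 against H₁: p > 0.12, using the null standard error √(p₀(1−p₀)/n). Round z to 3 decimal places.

The sample proportion is 71/479 = 0.14823.
SE₀ = √(0.12·0.88/479) = 0.014848.
z = (p̂ − p₀)/SE = (0.14823 − 0.12)/0.014848 = 1.901.

z = 1.901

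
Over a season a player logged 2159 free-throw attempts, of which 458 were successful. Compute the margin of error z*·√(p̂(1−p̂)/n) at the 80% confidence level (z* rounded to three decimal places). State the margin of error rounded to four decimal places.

The sample proportion is 458/2159 = 0.21214.
SE(p̂) = √(0.21214·0.78786/2159) = 0.008798.
The 80% critical value is z* = 1.282.
ME = 1.282·0.008798 = 0.0113.

ME = 0.0113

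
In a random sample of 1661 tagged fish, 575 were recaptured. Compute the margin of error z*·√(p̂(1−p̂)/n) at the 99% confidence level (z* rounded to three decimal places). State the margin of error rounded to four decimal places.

With x = 575 successes in n = 1661, p̂ = 0.34618.
Standard error of p̂: √(0.226338/1661) = √0.000136266 = 0.011673.
The 99% critical value is z* = 2.576.
So ME = 0.0301.

ME = 0.0301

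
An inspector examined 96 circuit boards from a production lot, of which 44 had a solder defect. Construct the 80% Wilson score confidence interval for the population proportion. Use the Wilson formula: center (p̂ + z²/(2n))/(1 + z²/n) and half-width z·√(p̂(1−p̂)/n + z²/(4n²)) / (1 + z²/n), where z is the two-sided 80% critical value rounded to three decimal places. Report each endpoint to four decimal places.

Here p̂ = 44/96 = 0.45833 and z = 1.282 (z² = 1.643524).
Denominator 1 + z²/n = 1 + 1.643524/96 = 1.017120.
Adjusted center: (0.45833 + z²/(2n))/1.017120 = 0.45903.
Radicand: p̂(1−p̂)/n + z²/(4n²) = 0.002586082 + 0.000044583 = 0.002630665.
Half-width = 1.282·√0.002630665/1.017120 = 0.06465.
So the interval runs from 0.3944 to 0.5237.

(0.3944, 0.5237)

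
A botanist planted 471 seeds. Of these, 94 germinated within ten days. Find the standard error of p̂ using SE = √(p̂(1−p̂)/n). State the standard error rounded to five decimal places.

SE = 0.01842

The sample proportion is 94/471 = 0.19958.
p̂(1−p̂) = 0.19958·0.80042 = 0.159748.
SE = √(0.159748/471) = 0.01842.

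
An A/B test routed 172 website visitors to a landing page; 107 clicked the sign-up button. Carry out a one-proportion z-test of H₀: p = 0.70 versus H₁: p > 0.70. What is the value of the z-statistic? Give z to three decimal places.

z = -2.230

With x = 107 successes in n = 172, p̂ = 0.62209.
SE₀ = √(0.70·0.30/172) = 0.034942.
Test statistic: z = -0.07791/0.034942 = -2.230.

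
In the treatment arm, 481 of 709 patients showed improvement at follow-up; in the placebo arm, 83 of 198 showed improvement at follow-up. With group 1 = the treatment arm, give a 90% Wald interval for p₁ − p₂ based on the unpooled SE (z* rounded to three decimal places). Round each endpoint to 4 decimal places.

p̂₁ = 0.67842, p̂₂ = 0.41919, so the observed difference is 0.25923.
SE = √(0.000307710 + 0.001229647) = √0.001537357 = 0.039209.
The 90% critical value is z* = 1.645. Margin = 1.645·0.039209 = 0.06450.
Interval: 0.25923 ± 0.06450 → (0.1947, 0.3237).

(0.1947, 0.3237)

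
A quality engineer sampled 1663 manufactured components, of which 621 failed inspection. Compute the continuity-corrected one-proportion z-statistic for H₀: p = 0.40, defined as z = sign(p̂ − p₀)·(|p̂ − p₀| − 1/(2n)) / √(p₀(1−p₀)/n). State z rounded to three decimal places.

Sample proportion p̂ = 621/1663 = 0.37342. p̂ − p₀ = -0.026578.
Continuity correction 1/(2n) = 1/3326 = 0.000301.
Corrected numerator: |-0.026578| − 0.000301 = 0.026277.
Null standard error: √(0.40·0.60/1663) = √0.000144317 = 0.012013.
z = (−)0.026277/0.012013 = -2.187.

z = -2.187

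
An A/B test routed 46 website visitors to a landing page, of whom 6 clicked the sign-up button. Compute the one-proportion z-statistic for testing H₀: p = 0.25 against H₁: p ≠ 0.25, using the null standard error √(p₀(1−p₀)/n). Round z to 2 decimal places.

p̂ = 6/46 = 0.13043.
SE₀ = √(0.25·0.75/46) = 0.063844.
z = (p̂ − p₀)/SE = (0.13043 − 0.25)/0.063844 = -1.87.

z = -1.87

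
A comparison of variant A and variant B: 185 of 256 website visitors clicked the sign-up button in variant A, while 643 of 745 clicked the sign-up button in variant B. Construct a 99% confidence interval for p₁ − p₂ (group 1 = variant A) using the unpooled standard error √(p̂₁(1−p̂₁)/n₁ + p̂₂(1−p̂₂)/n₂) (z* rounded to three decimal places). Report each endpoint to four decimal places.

(-0.2195, -0.0614)

p̂₁ = 185/256 = 0.72266, p̂₂ = 643/745 = 0.86309; p̂₁ − p̂₂ = -0.14043.
Unpooled SE = √(p̂₁(1−p̂₁)/n₁ + p̂₂(1−p̂₂)/n₂) = √(0.000782907 + 0.000158614) = 0.030684.
z* = 2.576 at the 99% level. Margin = 2.576·0.030684 = 0.07904.
CI: -0.14043 ± 0.07904 = (-0.2195, -0.0614).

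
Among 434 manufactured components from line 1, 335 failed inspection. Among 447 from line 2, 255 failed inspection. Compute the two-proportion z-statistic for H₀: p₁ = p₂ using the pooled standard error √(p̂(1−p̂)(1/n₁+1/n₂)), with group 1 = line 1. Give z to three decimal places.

p̂₁ = 335/434 = 0.77189, p̂₂ = 255/447 = 0.57047.
Pooled p̂ = (335+255)/(434+447) = 590/881 = 0.66969.
SE = √[p̂(1−p̂)(1/n₁+1/n₂)] = √[0.66969·0.33031·(1/434+1/447)] ≈ 0.031695.
z = (p̂₁ − p̂₂)/SE = (0.77189 − 0.57047)/0.031695 = 0.20142/0.031695 = 6.355.

z = 6.355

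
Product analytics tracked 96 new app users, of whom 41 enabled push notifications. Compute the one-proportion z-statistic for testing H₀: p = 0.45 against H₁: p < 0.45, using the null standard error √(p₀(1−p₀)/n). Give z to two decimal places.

z = -0.45

With x = 41 successes in n = 96, p̂ = 0.42708.
Null standard error: √(0.45·0.55/96) = √0.002578125 = 0.050775.
z = (p̂ − p₀)/SE = (0.42708 − 0.45)/0.050775 = -0.45.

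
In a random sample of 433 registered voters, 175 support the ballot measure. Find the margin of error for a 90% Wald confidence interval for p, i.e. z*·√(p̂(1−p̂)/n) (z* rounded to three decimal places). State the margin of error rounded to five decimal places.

ME = 0.03879

With x = 175 successes in n = 433, p̂ = 0.40416.
SE(p̂) = √(0.40416·0.59584/433) = 0.023583.
z* = 1.645 at the 90% level.
ME = 1.645·0.023583 = 0.03879.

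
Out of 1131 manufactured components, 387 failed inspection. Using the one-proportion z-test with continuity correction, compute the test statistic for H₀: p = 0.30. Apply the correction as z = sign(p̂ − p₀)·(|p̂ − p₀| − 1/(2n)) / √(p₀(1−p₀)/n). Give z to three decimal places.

z = 3.063

Sample proportion p̂ = 387/1131 = 0.34218. p̂ − p₀ = 0.042175.
1/(2n) = 0.000442.
Corrected numerator: |0.042175| − 0.000442 = 0.041733.
SE₀ = √(0.30·0.70/1131) = 0.013626.
z = +0.041733/0.013626 = 3.063.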